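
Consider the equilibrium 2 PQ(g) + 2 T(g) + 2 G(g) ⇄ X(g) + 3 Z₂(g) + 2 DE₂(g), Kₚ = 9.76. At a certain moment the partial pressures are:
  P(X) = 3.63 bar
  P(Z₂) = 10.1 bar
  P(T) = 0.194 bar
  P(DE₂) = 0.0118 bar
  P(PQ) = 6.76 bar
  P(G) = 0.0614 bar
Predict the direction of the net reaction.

reverse (toward reactants)

Qₚ = P(X)·P(Z₂)³·P(DE₂)² / (P(PQ)²·P(T)²·P(G)²) = (3.63)·(10.1)³·(0.0118)² / ((6.76)²·(0.194)²·(0.0614)²) = 80.3
Qₚ = 80.3 > Kₚ = 9.76, so the reverse reaction proceeds.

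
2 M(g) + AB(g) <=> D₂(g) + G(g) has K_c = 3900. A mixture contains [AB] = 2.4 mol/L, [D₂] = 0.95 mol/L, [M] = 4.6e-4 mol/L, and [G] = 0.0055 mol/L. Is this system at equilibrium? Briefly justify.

no; Q > K, reaction proceeds in reverse

Q_c = [D₂]·[G] / ([M]²·[AB]) = (0.95)·(0.0055) / ((4.6e-4)²·(2.4)) = 10000
Q_c = 10000 > K_c = 3900: net reverse reaction.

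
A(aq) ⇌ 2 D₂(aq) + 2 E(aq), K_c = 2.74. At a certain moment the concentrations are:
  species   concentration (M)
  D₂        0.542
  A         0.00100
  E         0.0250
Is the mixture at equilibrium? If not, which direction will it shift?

no; Q < K, reaction proceeds forward

Q_c = [D₂]²·[E]² / [A] = (0.542)²·(0.0250)² / (0.00100) = 0.184
Q_c = 0.184 < K_c = 2.74: net forward reaction.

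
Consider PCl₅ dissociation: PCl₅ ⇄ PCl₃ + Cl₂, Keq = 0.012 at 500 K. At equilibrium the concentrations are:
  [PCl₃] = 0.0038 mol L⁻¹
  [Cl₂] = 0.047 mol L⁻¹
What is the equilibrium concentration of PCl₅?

[PCl₅] = 0.015 mol L⁻¹

At equilibrium, Keq = [PCl₃]·[Cl₂] / [PCl₅] = 0.012.
(0.0038)·(0.047) / ([PCl₅]) = 0.012
[PCl₅] = 0.0149 = 0.015 mol L⁻¹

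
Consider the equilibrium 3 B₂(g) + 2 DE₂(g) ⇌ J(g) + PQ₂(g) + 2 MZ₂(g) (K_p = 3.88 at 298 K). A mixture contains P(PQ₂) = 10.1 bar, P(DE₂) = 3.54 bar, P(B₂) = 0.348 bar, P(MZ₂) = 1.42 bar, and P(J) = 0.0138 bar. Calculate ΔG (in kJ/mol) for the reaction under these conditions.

ΔG = -4.92 kJ/mol

Q_p = P(J)·P(PQ₂)·P(MZ₂)² / (P(B₂)³·P(DE₂)²) = (0.0138)·(10.1)·(1.42)² / ((0.348)³·(3.54)²) = 0.532
ΔG = RT ln(Q_p/K_p) = (8.314 J mol⁻¹ K⁻¹)(298 K) × ln(0.532/3.88)
   = (2.478 kJ/mol)(-1.987) = -4.92 kJ/mol
ΔG < 0, so the forward reaction is spontaneous (proceeds forward).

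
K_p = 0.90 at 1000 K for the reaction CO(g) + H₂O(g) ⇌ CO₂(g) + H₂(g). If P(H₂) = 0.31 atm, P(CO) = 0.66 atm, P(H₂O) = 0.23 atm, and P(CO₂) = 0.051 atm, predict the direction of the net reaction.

Q_p = P(CO₂)·P(H₂) / (P(CO)·P(H₂O)) = (0.051)·(0.31) / ((0.66)·(0.23)) = 0.10
Q_p = 0.10 < K_p = 0.90, so the forward reaction proceeds.

toward products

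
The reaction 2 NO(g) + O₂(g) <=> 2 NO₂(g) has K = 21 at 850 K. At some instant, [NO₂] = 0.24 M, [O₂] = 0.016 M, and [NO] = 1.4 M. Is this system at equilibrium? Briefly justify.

Q = [NO₂]² / ([NO]²·[O₂]) = (0.24)² / ((1.4)²·(0.016)) = 1.8
Q = 1.8 < K = 21: net forward reaction.

no; Q < K, reaction proceeds forward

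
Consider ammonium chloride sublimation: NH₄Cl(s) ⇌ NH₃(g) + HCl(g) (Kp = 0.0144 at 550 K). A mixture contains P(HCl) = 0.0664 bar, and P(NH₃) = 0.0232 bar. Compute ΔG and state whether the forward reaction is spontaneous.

(NH₄Cl is a pure solid — omitted from Qp.)
Qp = P(NH₃)·P(HCl) = (0.0232)·(0.0664) = 0.00154
ΔG = RT ln(Qp/Kp) = (8.314 J mol⁻¹ K⁻¹)(550 K) × ln(0.00154/0.0144)
   = (4.573 kJ/mol)(-2.235) = -10.2 kJ/mol
ΔG < 0, so the forward reaction is spontaneous (proceeds forward).

ΔG = -10.2 kJ/mol; the forward reaction is spontaneous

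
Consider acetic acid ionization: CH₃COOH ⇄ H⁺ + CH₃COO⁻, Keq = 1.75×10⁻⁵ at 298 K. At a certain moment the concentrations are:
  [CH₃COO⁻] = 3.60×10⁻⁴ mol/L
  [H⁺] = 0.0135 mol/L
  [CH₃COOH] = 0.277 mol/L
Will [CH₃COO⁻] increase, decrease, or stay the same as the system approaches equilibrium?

stay the same

Q = [H⁺]·[CH₃COO⁻] / [CH₃COOH] = (0.0135)·(3.60×10⁻⁴) / (0.277) = 1.75×10⁻⁵
Q = 1.75×10⁻⁵ = Keq; the system is at equilibrium.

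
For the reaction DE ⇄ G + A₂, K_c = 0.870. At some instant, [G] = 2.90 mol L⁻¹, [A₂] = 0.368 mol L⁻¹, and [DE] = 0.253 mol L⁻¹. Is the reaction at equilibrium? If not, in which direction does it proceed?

Q_c = [G]·[A₂] / [DE] = (2.90)·(0.368) / (0.253) = 4.22
Q_c = 4.22 > K_c = 0.870, so the reverse reaction proceeds.

toward reactants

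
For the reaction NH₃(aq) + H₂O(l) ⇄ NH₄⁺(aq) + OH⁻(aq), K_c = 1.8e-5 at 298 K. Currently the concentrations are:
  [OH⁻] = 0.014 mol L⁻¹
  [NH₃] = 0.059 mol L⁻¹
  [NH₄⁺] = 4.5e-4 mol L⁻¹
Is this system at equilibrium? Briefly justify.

(H₂O is a pure liquid — omitted from Q_c.)
Q_c = [NH₄⁺]·[OH⁻] / [NH₃] = (4.5e-4)·(0.014) / (0.059) = 1.1e-4
Q_c = 1.1e-4 > K_c = 1.8e-5: net reverse reaction.

no; Q > K, reaction proceeds in reverse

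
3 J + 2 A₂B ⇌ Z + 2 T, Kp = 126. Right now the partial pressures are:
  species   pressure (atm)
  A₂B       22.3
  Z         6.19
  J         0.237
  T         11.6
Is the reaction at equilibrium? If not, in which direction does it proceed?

Qp = P(Z)·P(T)² / (P(J)³·P(A₂B)²) = (6.19)·(11.6)² / ((0.237)³·(22.3)²) = 126
Qp = 126 = Kp, so the system is already at equilibrium.

at equilibrium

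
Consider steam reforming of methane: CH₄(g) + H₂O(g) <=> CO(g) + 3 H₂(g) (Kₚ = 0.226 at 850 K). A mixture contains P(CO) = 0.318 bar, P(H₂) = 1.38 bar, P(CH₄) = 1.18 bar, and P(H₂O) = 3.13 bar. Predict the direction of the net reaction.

neither direction; the system is at equilibrium

Qₚ = P(CO)·P(H₂)³ / (P(CH₄)·P(H₂O)) = (0.318)·(1.38)³ / ((1.18)·(3.13)) = 0.226
Qₚ = 0.226 = Kₚ, so the system is already at equilibrium.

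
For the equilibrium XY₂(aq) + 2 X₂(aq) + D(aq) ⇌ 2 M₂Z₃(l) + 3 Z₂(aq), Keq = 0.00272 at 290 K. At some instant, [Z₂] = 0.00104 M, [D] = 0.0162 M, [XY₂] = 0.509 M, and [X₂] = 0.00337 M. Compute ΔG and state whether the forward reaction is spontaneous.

ΔG = 3.58 kJ/mol; the forward reaction is non-spontaneous

(M₂Z₃ is a pure liquid — omitted from Q.)
Q = [Z₂]³ / ([XY₂]·[X₂]²·[D]) = (0.00104)³ / ((0.509)·(0.00337)²·(0.0162)) = 0.0120
ΔG = RT ln(Q/Keq) = (8.314 J mol⁻¹ K⁻¹)(290 K) × ln(0.0120/0.00272)
   = (2.411 kJ/mol)(1.484) = 3.58 kJ/mol
ΔG > 0, so the forward reaction is non-spontaneous (proceeds in reverse).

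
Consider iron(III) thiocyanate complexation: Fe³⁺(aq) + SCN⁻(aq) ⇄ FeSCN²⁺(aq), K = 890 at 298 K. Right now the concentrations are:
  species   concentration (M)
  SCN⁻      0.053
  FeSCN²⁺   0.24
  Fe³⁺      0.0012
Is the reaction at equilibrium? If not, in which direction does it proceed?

Q = [FeSCN²⁺] / ([Fe³⁺]·[SCN⁻]) = (0.24) / ((0.0012)·(0.053)) = 3800
Q = 3800 > K = 890, so the reverse reaction proceeds.

to the left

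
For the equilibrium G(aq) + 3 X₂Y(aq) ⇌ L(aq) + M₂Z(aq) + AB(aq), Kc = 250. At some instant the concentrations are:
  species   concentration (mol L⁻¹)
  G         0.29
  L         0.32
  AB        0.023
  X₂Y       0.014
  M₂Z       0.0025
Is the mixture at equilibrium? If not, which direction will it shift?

no; Q < K, reaction proceeds forward

Qc = [L]·[M₂Z]·[AB] / ([G]·[X₂Y]³) = (0.32)·(0.0025)·(0.023) / ((0.29)·(0.014)³) = 23
Qc = 23 < Kc = 250: net forward reaction.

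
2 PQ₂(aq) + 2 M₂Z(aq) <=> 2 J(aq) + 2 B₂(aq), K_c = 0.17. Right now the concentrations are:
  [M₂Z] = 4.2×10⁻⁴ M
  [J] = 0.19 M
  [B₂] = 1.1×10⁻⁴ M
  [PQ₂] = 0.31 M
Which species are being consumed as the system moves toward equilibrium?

Q_c = [J]²·[B₂]² / ([PQ₂]²·[M₂Z]²) = (0.19)²·(1.1×10⁻⁴)² / ((0.31)²·(4.2×10⁻⁴)²) = 0.026
Q_c = 0.026 < K_c = 0.17: net forward reaction.

PQ₂, M₂Z (reactants)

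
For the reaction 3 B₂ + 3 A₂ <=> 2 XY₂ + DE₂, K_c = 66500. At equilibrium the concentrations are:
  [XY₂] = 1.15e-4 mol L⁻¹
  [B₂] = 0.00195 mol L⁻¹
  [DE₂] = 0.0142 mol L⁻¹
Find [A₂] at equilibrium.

[A₂] = 0.00725 mol L⁻¹

At equilibrium, K_c = [XY₂]²·[DE₂] / ([B₂]³·[A₂]³) = 66500.
(1.15e-4)²·(0.0142) / ((0.00195)³·([A₂])³) = 66500
[A₂]³ = 3.81e-7 ⇒ [A₂] = 0.00725 mol L⁻¹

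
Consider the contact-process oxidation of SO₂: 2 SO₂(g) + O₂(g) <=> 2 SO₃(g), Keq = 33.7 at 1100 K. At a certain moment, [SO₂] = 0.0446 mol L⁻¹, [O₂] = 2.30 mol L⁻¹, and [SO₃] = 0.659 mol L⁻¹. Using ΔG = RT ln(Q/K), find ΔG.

ΔG = 9.47 kJ/mol

Q = [SO₃]² / ([SO₂]²·[O₂]) = (0.659)² / ((0.0446)²·(2.30)) = 94.9
ΔG = RT ln(Q/Keq) = (8.314 J mol⁻¹ K⁻¹)(1100 K) × ln(94.9/33.7)
   = (9.145 kJ/mol)(1.035) = 9.47 kJ/mol
ΔG > 0, so the forward reaction is non-spontaneous (proceeds in reverse).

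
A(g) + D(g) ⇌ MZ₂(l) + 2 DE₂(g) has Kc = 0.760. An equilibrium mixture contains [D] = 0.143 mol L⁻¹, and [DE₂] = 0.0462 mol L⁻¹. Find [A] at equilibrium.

(MZ₂ is a pure liquid — omitted from Kc.)
At equilibrium, Kc = [DE₂]² / ([A]·[D]) = 0.760.
(0.0462)² / (([A])·(0.143)) = 0.760
[A] = 0.0196 mol L⁻¹

[A] = 0.0196 mol L⁻¹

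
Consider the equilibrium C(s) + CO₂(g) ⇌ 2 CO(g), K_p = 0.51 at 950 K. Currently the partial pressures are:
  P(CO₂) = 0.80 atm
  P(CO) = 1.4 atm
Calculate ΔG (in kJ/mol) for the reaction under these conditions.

ΔG = 12.4 kJ/mol

(C is a pure solid — omitted from Q_p.)
Q_p = P(CO)² / P(CO₂) = (1.4)² / (0.80) = 2.45
ΔG = RT ln(Q_p/K_p) = (8.314 J mol⁻¹ K⁻¹)(950 K) × ln(2.45/0.51)
   = (7.898 kJ/mol)(1.569) = 12.4 kJ/mol
ΔG > 0, so the forward reaction is non-spontaneous (proceeds in reverse).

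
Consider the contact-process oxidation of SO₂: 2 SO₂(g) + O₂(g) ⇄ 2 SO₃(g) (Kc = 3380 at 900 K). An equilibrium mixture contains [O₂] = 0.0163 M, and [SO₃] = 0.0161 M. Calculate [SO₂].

[SO₂] = 0.00217 M

At equilibrium, Kc = [SO₃]² / ([SO₂]²·[O₂]) = 3380.
(0.0161)² / (([SO₂])²·(0.0163)) = 3380
[SO₂]² = 4.70×10⁻⁶ ⇒ [SO₂] = 0.00217 M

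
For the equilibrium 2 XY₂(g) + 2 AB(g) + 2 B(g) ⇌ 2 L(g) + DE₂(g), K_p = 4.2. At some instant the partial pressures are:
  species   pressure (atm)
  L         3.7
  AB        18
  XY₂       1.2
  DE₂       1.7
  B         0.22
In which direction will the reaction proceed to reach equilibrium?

to the right

Q_p = P(L)²·P(DE₂) / (P(XY₂)²·P(AB)²·P(B)²) = (3.7)²·(1.7) / ((1.2)²·(18)²·(0.22)²) = 1.0
Q_p = 1.0 < K_p = 4.2, so the forward reaction proceeds.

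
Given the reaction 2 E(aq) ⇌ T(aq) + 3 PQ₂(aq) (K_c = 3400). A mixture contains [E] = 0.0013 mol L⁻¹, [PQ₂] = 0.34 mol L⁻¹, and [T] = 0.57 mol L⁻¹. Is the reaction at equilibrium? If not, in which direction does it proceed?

Q_c = [T]·[PQ₂]³ / [E]² = (0.57)·(0.34)³ / (0.0013)² = 13000
Q_c = 13000 > K_c = 3400, so the reverse reaction proceeds.

to the left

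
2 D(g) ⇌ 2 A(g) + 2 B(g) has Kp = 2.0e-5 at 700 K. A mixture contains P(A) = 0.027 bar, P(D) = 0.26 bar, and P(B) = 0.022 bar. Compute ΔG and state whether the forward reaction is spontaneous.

ΔG = -7.82 kJ/mol; the forward reaction is spontaneous

Qp = P(A)²·P(B)² / P(D)² = (0.027)²·(0.022)² / (0.26)² = 5.22e-6
ΔG = RT ln(Qp/Kp) = (8.314 J mol⁻¹ K⁻¹)(700 K) × ln(5.22e-6/2.0e-5)
   = (5.820 kJ/mol)(-1.343) = -7.82 kJ/mol
ΔG < 0, so the forward reaction is spontaneous (proceeds forward).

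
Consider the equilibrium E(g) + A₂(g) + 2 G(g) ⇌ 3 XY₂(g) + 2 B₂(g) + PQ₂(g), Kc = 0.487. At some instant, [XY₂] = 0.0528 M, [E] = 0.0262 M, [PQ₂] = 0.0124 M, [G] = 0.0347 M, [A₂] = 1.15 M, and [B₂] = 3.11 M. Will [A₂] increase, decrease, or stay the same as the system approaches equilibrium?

stay the same

Qc = [XY₂]³·[B₂]²·[PQ₂] / ([E]·[A₂]·[G]²) = (0.0528)³·(3.11)²·(0.0124) / ((0.0262)·(1.15)·(0.0347)²) = 0.487
Qc = 0.487 = Kc; the system is at equilibrium.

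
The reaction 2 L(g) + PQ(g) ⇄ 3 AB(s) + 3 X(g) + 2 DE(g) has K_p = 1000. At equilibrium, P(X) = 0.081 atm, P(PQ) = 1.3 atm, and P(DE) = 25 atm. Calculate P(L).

(AB is a pure solid — omitted from K_p.)
At equilibrium, K_p = P(X)³·P(DE)² / (P(L)²·P(PQ)) = 1000.
(0.081)³·(25)² / ((P(L))²·(1.3)) = 1000
P(L)² = 2.56×10⁻⁴ ⇒ P(L) = 0.016 atm

P(L) = 0.016 atm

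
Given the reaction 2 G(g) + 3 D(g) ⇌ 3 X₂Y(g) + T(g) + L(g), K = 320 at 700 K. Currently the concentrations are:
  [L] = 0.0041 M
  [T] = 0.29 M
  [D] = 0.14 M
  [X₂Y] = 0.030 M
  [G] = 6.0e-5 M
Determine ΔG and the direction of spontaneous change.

Q = [X₂Y]³·[T]·[L] / ([G]²·[D]³) = (0.030)³·(0.29)·(0.0041) / ((6.0e-5)²·(0.14)³) = 3250
ΔG = RT ln(Q/K) = (8.314 J mol⁻¹ K⁻¹)(700 K) × ln(3250/320)
   = (5.820 kJ/mol)(2.318) = 13.5 kJ/mol
ΔG > 0, so the forward reaction is non-spontaneous (proceeds in reverse).

ΔG = 13.5 kJ/mol; the forward reaction is non-spontaneous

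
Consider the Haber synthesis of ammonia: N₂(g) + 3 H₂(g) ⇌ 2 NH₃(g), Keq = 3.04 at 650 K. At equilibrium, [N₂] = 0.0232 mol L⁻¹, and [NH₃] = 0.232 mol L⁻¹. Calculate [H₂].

[H₂] = 0.914 mol L⁻¹

At equilibrium, Keq = [NH₃]² / ([N₂]·[H₂]³) = 3.04.
(0.232)² / ((0.0232)·([H₂])³) = 3.04
[H₂]³ = 0.763 ⇒ [H₂] = 0.914 mol L⁻¹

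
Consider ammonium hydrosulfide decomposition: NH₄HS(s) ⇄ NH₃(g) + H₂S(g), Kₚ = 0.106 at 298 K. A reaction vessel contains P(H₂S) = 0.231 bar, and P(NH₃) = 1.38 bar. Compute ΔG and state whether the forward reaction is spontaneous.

(NH₄HS is a pure solid — omitted from Qₚ.)
Qₚ = P(NH₃)·P(H₂S) = (1.38)·(0.231) = 0.319
ΔG = RT ln(Qₚ/Kₚ) = (8.314 J mol⁻¹ K⁻¹)(298 K) × ln(0.319/0.106)
   = (2.478 kJ/mol)(1.102) = 2.73 kJ/mol
ΔG > 0, so the forward reaction is non-spontaneous (proceeds in reverse).

ΔG = 2.73 kJ/mol; the forward reaction is non-spontaneous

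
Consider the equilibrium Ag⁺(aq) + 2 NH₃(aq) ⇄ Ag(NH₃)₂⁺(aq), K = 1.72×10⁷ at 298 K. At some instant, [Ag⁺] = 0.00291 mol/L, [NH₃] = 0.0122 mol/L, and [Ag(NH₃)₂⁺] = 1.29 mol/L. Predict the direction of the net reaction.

forward (toward products)

Q = [Ag(NH₃)₂⁺] / ([Ag⁺]·[NH₃]²) = (1.29) / ((0.00291)·(0.0122)²) = 2.98×10⁶
Q = 2.98×10⁶ < K = 1.72×10⁷, so the forward reaction proceeds.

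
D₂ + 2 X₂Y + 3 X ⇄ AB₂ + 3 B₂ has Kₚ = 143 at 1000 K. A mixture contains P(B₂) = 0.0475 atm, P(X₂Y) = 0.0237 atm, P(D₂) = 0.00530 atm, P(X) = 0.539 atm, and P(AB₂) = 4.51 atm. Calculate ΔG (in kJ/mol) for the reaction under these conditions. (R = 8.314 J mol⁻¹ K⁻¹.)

Qₚ = P(AB₂)·P(B₂)³ / (P(D₂)·P(X₂Y)²·P(X)³) = (4.51)·(0.0475)³ / ((0.00530)·(0.0237)²·(0.539)³) = 1040
ΔG = RT ln(Qₚ/Kₚ) = (8.314 J mol⁻¹ K⁻¹)(1000 K) × ln(1040/143)
   = (8.314 kJ/mol)(1.984) = 16.5 kJ/mol
ΔG > 0, so the forward reaction is non-spontaneous (proceeds in reverse).

ΔG = 16.5 kJ/mol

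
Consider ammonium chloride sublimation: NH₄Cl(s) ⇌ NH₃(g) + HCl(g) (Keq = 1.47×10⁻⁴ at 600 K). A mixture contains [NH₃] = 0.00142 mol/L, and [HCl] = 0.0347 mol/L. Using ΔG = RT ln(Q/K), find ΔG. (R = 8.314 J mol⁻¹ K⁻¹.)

ΔG = -5.45 kJ/mol

(NH₄Cl is a pure solid — omitted from Q.)
Q = [NH₃]·[HCl] = (0.00142)·(0.0347) = 4.93×10⁻⁵
ΔG = RT ln(Q/Keq) = (8.314 J mol⁻¹ K⁻¹)(600 K) × ln(4.93×10⁻⁵/1.47×10⁻⁴)
   = (4.988 kJ/mol)(-1.093) = -5.45 kJ/mol
ΔG < 0, so the forward reaction is spontaneous (proceeds forward).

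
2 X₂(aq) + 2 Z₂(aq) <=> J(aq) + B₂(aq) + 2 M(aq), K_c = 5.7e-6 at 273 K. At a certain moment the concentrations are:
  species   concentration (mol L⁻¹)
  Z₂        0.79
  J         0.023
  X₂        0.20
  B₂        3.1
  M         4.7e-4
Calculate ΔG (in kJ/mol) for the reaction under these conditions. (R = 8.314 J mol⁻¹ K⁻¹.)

Q_c = [J]·[B₂]·[M]² / ([X₂]²·[Z₂]²) = (0.023)·(3.1)·(4.7e-4)² / ((0.20)²·(0.79)²) = 6.31e-7
ΔG = RT ln(Q_c/K_c) = (8.314 J mol⁻¹ K⁻¹)(273 K) × ln(6.31e-7/5.7e-6)
   = (2.270 kJ/mol)(-2.201) = -5.00 kJ/mol
ΔG < 0, so the forward reaction is spontaneous (proceeds forward).

ΔG = -5.00 kJ/mol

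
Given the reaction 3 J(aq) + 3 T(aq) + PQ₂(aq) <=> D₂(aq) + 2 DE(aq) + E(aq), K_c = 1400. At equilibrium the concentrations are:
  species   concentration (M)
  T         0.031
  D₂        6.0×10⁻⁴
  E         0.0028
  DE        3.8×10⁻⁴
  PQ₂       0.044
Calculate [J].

At equilibrium, K_c = [D₂]·[DE]²·[E] / ([J]³·[T]³·[PQ₂]) = 1400.
(6.0×10⁻⁴)·(3.8×10⁻⁴)²·(0.0028) / (([J])³·(0.031)³·(0.044)) = 1400
[J]³ = 1.32×10⁻¹⁰ ⇒ [J] = 5.1×10⁻⁴ M

[J] = 5.1×10⁻⁴ M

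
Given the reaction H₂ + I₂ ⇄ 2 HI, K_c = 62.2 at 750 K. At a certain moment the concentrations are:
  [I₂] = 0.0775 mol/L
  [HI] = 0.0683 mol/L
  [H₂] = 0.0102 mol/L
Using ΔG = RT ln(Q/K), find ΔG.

ΔG = -14.7 kJ/mol

Q_c = [HI]² / ([H₂]·[I₂]) = (0.0683)² / ((0.0102)·(0.0775)) = 5.90
ΔG = RT ln(Q_c/K_c) = (8.314 J mol⁻¹ K⁻¹)(750 K) × ln(5.90/62.2)
   = (6.236 kJ/mol)(-2.355) = -14.7 kJ/mol
ΔG < 0, so the forward reaction is spontaneous (proceeds forward).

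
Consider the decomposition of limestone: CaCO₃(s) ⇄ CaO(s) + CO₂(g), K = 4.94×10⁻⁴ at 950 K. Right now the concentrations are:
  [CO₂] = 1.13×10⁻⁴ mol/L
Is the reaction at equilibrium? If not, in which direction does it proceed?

toward products

(CaCO₃, CaO are pure solids — omitted from Q.)
Q = [CO₂] = 1.13×10⁻⁴
Q = 1.13×10⁻⁴ < K = 4.94×10⁻⁴, so the forward reaction proceeds.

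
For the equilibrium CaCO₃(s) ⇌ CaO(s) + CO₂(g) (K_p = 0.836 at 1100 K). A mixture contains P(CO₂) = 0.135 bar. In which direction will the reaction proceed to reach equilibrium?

toward products

(CaCO₃, CaO are pure solids — omitted from Q_p.)
Q_p = P(CO₂) = 0.135
Q_p = 0.135 < K_p = 0.836, so the forward reaction proceeds.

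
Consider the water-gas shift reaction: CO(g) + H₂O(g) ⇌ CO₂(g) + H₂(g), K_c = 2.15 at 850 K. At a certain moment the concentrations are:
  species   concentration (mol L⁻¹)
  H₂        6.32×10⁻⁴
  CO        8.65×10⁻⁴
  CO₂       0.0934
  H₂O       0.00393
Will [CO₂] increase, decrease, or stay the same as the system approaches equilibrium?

decrease

Q_c = [CO₂]·[H₂] / ([CO]·[H₂O]) = (0.0934)·(6.32×10⁻⁴) / ((8.65×10⁻⁴)·(0.00393)) = 17.4
Q_c = 17.4 > K_c = 2.15: net reverse reaction.
CO₂ is a product, so it decreases.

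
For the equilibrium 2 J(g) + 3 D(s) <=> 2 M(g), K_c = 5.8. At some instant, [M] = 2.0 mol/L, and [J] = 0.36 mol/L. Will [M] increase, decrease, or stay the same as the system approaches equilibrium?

decrease

(D is a pure solid — omitted from Q_c.)
Q_c = [M]² / [J]² = (2.0)² / (0.36)² = 31
Q_c = 31 > K_c = 5.8: net reverse reaction.
M is a product, so it decreases.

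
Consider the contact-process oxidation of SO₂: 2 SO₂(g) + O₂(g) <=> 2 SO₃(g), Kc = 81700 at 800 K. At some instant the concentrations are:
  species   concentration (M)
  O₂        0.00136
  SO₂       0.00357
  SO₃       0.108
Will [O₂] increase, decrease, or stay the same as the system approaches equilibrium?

Qc = [SO₃]² / ([SO₂]²·[O₂]) = (0.108)² / ((0.00357)²·(0.00136)) = 6.73e5
Qc = 6.73e5 > Kc = 81700: net reverse reaction.
O₂ is a reactant, so it increases.

increase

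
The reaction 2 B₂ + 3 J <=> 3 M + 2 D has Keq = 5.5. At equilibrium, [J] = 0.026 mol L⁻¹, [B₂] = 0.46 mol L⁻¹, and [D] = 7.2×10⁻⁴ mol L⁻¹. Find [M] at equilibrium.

[M] = 3.4 mol L⁻¹

At equilibrium, Keq = [M]³·[D]² / ([B₂]²·[J]³) = 5.5.
([M])³·(7.2×10⁻⁴)² / ((0.46)²·(0.026)³) = 5.5
[M]³ = 39.5 ⇒ [M] = 3.4 mol L⁻¹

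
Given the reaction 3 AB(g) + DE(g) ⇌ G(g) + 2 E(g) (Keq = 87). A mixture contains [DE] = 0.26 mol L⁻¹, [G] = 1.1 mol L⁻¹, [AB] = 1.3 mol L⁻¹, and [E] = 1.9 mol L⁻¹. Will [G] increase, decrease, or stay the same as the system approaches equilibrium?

Q = [G]·[E]² / ([AB]³·[DE]) = (1.1)·(1.9)² / ((1.3)³·(0.26)) = 7.0
Q = 7.0 < Keq = 87: net forward reaction.
G is a product, so it increases.

increase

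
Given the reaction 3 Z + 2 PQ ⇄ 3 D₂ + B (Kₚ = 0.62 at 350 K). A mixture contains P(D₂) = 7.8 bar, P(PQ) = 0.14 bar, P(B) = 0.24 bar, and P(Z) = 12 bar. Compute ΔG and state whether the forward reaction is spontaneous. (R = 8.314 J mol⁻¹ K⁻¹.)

Qₚ = P(D₂)³·P(B) / (P(Z)³·P(PQ)²) = (7.8)³·(0.24) / ((12)³·(0.14)²) = 3.36
ΔG = RT ln(Qₚ/Kₚ) = (8.314 J mol⁻¹ K⁻¹)(350 K) × ln(3.36/0.62)
   = (2.910 kJ/mol)(1.690) = 4.92 kJ/mol
ΔG > 0, so the forward reaction is non-spontaneous (proceeds in reverse).

ΔG = 4.92 kJ/mol; the forward reaction is non-spontaneous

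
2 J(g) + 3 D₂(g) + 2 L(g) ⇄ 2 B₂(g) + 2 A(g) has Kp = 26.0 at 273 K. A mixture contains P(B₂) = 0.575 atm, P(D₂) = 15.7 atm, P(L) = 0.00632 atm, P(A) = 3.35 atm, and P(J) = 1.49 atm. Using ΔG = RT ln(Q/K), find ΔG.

ΔG = -1.99 kJ/mol

Qp = P(B₂)²·P(A)² / (P(J)²·P(D₂)³·P(L)²) = (0.575)²·(3.35)² / ((1.49)²·(15.7)³·(0.00632)²) = 10.8
ΔG = RT ln(Qp/Kp) = (8.314 J mol⁻¹ K⁻¹)(273 K) × ln(10.8/26.0)
   = (2.270 kJ/mol)(-0.8786) = -1.99 kJ/mol
ΔG < 0, so the forward reaction is spontaneous (proceeds forward).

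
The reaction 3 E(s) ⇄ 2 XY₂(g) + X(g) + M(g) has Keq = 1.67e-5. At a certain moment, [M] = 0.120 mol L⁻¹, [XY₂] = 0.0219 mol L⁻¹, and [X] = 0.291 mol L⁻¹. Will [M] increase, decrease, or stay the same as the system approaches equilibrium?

stay the same

(E is a pure solid — omitted from Q.)
Q = [XY₂]²·[X]·[M] = (0.0219)²·(0.291)·(0.120) = 1.67e-5
Q = 1.67e-5 = Keq; the system is at equilibrium.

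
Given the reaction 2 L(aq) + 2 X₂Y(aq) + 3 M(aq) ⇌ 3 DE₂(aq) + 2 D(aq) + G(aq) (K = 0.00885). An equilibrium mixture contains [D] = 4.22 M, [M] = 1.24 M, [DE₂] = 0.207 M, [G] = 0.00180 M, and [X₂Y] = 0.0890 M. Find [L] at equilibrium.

At equilibrium, K = [DE₂]³·[D]²·[G] / ([L]²·[X₂Y]²·[M]³) = 0.00885.
(0.207)³·(4.22)²·(0.00180) / (([L])²·(0.0890)²·(1.24)³) = 0.00885
[L]² = 2.13 ⇒ [L] = 1.46 M

[L] = 1.46 M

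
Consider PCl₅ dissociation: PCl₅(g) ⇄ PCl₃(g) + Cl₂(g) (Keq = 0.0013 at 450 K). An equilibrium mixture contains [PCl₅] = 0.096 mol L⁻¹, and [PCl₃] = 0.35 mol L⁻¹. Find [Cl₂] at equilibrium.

At equilibrium, Keq = [PCl₃]·[Cl₂] / [PCl₅] = 0.0013.
(0.35)·([Cl₂]) / (0.096) = 0.0013
[Cl₂] = 3.57×10⁻⁴ = 3.6×10⁻⁴ mol L⁻¹

[Cl₂] = 3.6×10⁻⁴ mol L⁻¹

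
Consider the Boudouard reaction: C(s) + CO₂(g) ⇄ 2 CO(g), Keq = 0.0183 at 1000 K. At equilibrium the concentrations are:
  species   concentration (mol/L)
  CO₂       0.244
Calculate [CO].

[CO] = 0.0668 mol/L

(C is a pure solid — omitted from Keq.)
At equilibrium, Keq = [CO]² / [CO₂] = 0.0183.
([CO])² / (0.244) = 0.0183
[CO]² = 0.00447 ⇒ [CO] = 0.0668 mol/L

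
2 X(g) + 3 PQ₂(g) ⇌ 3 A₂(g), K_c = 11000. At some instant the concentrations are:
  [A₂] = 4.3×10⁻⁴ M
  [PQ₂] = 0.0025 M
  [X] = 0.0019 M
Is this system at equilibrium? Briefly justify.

Q_c = [A₂]³ / ([X]²·[PQ₂]³) = (4.3×10⁻⁴)³ / ((0.0019)²·(0.0025)³) = 1400
Q_c = 1400 < K_c = 11000: net forward reaction.

no; Q < K, reaction proceeds forward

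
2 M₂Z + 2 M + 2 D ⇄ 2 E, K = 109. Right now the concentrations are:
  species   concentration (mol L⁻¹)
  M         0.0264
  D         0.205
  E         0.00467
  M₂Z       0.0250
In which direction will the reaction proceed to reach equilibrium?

Q = [E]² / ([M₂Z]²·[M]²·[D]²) = (0.00467)² / ((0.0250)²·(0.0264)²·(0.205)²) = 1190
Q = 1190 > K = 109, so the reverse reaction proceeds.

toward reactants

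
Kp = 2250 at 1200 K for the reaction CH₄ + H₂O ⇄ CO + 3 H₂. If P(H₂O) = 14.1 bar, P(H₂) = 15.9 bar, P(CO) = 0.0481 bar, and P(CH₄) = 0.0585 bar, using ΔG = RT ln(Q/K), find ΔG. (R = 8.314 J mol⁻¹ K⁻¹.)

ΔG = -22.6 kJ/mol

Qp = P(CO)·P(H₂)³ / (P(CH₄)·P(H₂O)) = (0.0481)·(15.9)³ / ((0.0585)·(14.1)) = 234
ΔG = RT ln(Qp/Kp) = (8.314 J mol⁻¹ K⁻¹)(1200 K) × ln(234/2250)
   = (9.977 kJ/mol)(-2.263) = -22.6 kJ/mol
ΔG < 0, so the forward reaction is spontaneous (proceeds forward).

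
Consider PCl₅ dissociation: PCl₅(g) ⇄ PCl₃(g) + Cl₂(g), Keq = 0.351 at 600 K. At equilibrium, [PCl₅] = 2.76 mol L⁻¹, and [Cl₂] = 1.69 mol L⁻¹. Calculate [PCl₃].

At equilibrium, Keq = [PCl₃]·[Cl₂] / [PCl₅] = 0.351.
([PCl₃])·(1.69) / (2.76) = 0.351
[PCl₃] = 0.573 mol L⁻¹

[PCl₃] = 0.573 mol L⁻¹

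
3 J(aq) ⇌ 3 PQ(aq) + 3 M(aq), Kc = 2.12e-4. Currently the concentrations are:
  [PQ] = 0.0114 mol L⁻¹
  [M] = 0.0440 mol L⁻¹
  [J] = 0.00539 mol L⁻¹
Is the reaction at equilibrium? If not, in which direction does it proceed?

reverse (toward reactants)

Qc = [PQ]³·[M]³ / [J]³ = (0.0114)³·(0.0440)³ / (0.00539)³ = 8.06e-4
Qc = 8.06e-4 > Kc = 2.12e-4, so the reverse reaction proceeds.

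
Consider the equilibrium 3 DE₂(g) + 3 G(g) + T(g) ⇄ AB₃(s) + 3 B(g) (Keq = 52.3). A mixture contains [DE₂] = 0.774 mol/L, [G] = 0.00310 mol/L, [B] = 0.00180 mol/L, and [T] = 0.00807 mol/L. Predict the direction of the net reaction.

at equilibrium

(AB₃ is a pure solid — omitted from Q.)
Q = [B]³ / ([DE₂]³·[G]³·[T]) = (0.00180)³ / ((0.774)³·(0.00310)³·(0.00807)) = 52.3
Q = 52.3 = Keq, so the system is already at equilibrium.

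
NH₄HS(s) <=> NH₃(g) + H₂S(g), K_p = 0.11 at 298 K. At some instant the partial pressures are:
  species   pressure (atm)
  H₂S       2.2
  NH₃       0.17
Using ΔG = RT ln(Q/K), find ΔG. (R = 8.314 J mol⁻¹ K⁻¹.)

ΔG = 3.03 kJ/mol

(NH₄HS is a pure solid — omitted from Q_p.)
Q_p = P(NH₃)·P(H₂S) = (0.17)·(2.2) = 0.374
ΔG = RT ln(Q_p/K_p) = (8.314 J mol⁻¹ K⁻¹)(298 K) × ln(0.374/0.11)
   = (2.478 kJ/mol)(1.224) = 3.03 kJ/mol
ΔG > 0, so the forward reaction is non-spontaneous (proceeds in reverse).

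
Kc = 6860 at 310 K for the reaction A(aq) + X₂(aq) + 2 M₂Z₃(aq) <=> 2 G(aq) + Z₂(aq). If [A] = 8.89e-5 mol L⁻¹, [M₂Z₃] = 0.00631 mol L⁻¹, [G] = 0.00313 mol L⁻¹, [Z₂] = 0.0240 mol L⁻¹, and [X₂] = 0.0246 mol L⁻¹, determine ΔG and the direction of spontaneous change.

Qc = [G]²·[Z₂] / ([A]·[X₂]·[M₂Z₃]²) = (0.00313)²·(0.0240) / ((8.89e-5)·(0.0246)·(0.00631)²) = 2700
ΔG = RT ln(Qc/Kc) = (8.314 J mol⁻¹ K⁻¹)(310 K) × ln(2700/6860)
   = (2.577 kJ/mol)(-0.9325) = -2.40 kJ/mol
ΔG < 0, so the forward reaction is spontaneous (proceeds forward).

ΔG = -2.40 kJ/mol; the forward reaction is spontaneous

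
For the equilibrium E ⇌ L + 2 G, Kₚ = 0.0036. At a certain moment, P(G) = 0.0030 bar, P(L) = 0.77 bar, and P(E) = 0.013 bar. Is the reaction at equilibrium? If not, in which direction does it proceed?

toward products

Qₚ = P(L)·P(G)² / P(E) = (0.77)·(0.0030)² / (0.013) = 5.3e-4
Qₚ = 5.3e-4 < Kₚ = 0.0036, so the forward reaction proceeds.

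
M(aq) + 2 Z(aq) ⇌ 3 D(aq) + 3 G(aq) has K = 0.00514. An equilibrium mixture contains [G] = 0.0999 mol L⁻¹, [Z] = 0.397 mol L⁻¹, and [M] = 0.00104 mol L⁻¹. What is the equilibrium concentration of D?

[D] = 0.0945 mol L⁻¹

At equilibrium, K = [D]³·[G]³ / ([M]·[Z]²) = 0.00514.
([D])³·(0.0999)³ / ((0.00104)·(0.397)²) = 0.00514
[D]³ = 8.45×10⁻⁴ ⇒ [D] = 0.0945 mol L⁻¹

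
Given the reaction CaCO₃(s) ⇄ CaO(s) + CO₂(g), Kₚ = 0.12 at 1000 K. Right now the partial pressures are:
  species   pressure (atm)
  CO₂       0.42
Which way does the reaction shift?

reverse (toward reactants)

(CaCO₃, CaO are pure solids — omitted from Qₚ.)
Qₚ = P(CO₂) = 0.42
Qₚ = 0.42 > Kₚ = 0.12, so the reverse reaction proceeds.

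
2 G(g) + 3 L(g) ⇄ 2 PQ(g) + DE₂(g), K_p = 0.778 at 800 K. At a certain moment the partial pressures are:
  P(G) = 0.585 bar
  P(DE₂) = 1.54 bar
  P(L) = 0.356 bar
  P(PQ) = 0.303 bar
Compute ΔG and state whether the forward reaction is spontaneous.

ΔG = 16.4 kJ/mol; the forward reaction is non-spontaneous

Q_p = P(PQ)²·P(DE₂) / (P(G)²·P(L)³) = (0.303)²·(1.54) / ((0.585)²·(0.356)³) = 9.16
ΔG = RT ln(Q_p/K_p) = (8.314 J mol⁻¹ K⁻¹)(800 K) × ln(9.16/0.778)
   = (6.651 kJ/mol)(2.466) = 16.4 kJ/mol
ΔG > 0, so the forward reaction is non-spontaneous (proceeds in reverse).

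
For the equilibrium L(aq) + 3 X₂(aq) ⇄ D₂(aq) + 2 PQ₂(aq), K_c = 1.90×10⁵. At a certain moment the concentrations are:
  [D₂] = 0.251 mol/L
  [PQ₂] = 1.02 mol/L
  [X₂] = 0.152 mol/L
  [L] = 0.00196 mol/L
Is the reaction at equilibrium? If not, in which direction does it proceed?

in the forward direction

Q_c = [D₂]·[PQ₂]² / ([L]·[X₂]³) = (0.251)·(1.02)² / ((0.00196)·(0.152)³) = 37900
Q_c = 37900 < K_c = 1.90×10⁵, so the forward reaction proceeds.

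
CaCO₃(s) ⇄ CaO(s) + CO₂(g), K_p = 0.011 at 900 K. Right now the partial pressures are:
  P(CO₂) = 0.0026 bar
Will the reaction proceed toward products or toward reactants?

in the forward direction

(CaCO₃, CaO are pure solids — omitted from Q_p.)
Q_p = P(CO₂) = 0.0026
Q_p = 0.0026 < K_p = 0.011, so the forward reaction proceeds.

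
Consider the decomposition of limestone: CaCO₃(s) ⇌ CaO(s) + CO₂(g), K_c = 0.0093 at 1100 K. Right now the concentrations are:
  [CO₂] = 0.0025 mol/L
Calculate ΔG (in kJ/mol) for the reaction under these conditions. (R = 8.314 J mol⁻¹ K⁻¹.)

ΔG = -12.0 kJ/mol

(CaCO₃, CaO are pure solids — omitted from Q_c.)
Q_c = [CO₂] = 0.00250
ΔG = RT ln(Q_c/K_c) = (8.314 J mol⁻¹ K⁻¹)(1100 K) × ln(0.00250/0.0093)
   = (9.145 kJ/mol)(-1.314) = -12.0 kJ/mol
ΔG < 0, so the forward reaction is spontaneous (proceeds forward).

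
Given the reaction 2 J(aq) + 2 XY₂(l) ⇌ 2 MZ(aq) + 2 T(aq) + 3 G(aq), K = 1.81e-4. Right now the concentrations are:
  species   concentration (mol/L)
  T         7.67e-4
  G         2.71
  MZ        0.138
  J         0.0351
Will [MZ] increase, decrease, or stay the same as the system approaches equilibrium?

(XY₂ is a pure liquid — omitted from Q.)
Q = [MZ]²·[T]²·[G]³ / [J]² = (0.138)²·(7.67e-4)²·(2.71)³ / (0.0351)² = 1.81e-4
Q = 1.81e-4 = K; the system is at equilibrium.

stay the same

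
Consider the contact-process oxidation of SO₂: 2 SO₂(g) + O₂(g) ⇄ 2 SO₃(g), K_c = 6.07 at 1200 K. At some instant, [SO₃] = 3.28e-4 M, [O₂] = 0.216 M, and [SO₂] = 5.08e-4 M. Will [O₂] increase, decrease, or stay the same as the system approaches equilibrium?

decrease

Q_c = [SO₃]² / ([SO₂]²·[O₂]) = (3.28e-4)² / ((5.08e-4)²·(0.216)) = 1.93
Q_c = 1.93 < K_c = 6.07: net forward reaction.
O₂ is a reactant, so it decreases.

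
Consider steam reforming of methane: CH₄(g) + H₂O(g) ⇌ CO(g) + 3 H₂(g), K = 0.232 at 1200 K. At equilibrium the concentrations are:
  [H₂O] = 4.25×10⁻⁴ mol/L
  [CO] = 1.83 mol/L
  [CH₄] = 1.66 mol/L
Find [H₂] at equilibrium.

[H₂] = 0.0447 mol/L

At equilibrium, K = [CO]·[H₂]³ / ([CH₄]·[H₂O]) = 0.232.
(1.83)·([H₂])³ / ((1.66)·(4.25×10⁻⁴)) = 0.232
[H₂]³ = 8.94×10⁻⁵ ⇒ [H₂] = 0.0447 mol/L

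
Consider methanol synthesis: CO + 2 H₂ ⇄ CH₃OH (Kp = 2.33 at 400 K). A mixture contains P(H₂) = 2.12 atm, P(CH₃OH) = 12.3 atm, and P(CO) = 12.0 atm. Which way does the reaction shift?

Qp = P(CH₃OH) / (P(CO)·P(H₂)²) = (12.3) / ((12.0)·(2.12)²) = 0.228
Qp = 0.228 < Kp = 2.33, so the forward reaction proceeds.

forward (toward products)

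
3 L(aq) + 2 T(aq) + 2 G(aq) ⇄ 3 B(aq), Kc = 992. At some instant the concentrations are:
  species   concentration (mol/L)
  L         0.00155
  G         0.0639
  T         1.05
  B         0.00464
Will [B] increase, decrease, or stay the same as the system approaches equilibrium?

decrease

Qc = [B]³ / ([L]³·[T]²·[G]²) = (0.00464)³ / ((0.00155)³·(1.05)²·(0.0639)²) = 5960
Qc = 5960 > Kc = 992: net reverse reaction.
B is a product, so it decreases.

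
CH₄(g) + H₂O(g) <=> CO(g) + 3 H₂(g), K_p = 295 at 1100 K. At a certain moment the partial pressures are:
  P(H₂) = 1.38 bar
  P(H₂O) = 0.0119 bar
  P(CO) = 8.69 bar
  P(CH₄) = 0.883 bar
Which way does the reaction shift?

Q_p = P(CO)·P(H₂)³ / (P(CH₄)·P(H₂O)) = (8.69)·(1.38)³ / ((0.883)·(0.0119)) = 2170
Q_p = 2170 > K_p = 295, so the reverse reaction proceeds.

toward reactants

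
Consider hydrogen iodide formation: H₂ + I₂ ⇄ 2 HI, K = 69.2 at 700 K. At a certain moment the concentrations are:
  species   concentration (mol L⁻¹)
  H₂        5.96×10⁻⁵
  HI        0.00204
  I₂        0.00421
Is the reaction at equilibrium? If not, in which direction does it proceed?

to the right

Q = [HI]² / ([H₂]·[I₂]) = (0.00204)² / ((5.96×10⁻⁵)·(0.00421)) = 16.6
Q = 16.6 < K = 69.2, so the forward reaction proceeds.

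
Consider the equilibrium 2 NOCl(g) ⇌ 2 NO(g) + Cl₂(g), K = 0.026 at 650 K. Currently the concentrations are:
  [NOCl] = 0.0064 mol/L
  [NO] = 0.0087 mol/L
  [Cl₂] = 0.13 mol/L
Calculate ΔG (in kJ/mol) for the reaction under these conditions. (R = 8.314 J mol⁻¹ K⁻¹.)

ΔG = 12.0 kJ/mol

Q = [NO]²·[Cl₂] / [NOCl]² = (0.0087)²·(0.13) / (0.0064)² = 0.240
ΔG = RT ln(Q/K) = (8.314 J mol⁻¹ K⁻¹)(650 K) × ln(0.240/0.026)
   = (5.404 kJ/mol)(2.223) = 12.0 kJ/mol
ΔG > 0, so the forward reaction is non-spontaneous (proceeds in reverse).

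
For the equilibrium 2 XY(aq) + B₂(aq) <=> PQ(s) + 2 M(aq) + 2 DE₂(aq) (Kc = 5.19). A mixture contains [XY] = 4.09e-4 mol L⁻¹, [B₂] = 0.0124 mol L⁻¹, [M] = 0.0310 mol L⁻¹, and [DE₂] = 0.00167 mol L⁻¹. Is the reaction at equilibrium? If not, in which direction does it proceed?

to the right

(PQ is a pure solid — omitted from Qc.)
Qc = [M]²·[DE₂]² / ([XY]²·[B₂]) = (0.0310)²·(0.00167)² / ((4.09e-4)²·(0.0124)) = 1.29
Qc = 1.29 < Kc = 5.19, so the forward reaction proceeds.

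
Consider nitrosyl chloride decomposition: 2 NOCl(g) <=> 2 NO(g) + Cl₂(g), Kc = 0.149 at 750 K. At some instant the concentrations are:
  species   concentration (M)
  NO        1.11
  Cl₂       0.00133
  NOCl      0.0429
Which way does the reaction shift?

Qc = [NO]²·[Cl₂] / [NOCl]² = (1.11)²·(0.00133) / (0.0429)² = 0.890
Qc = 0.890 > Kc = 0.149, so the reverse reaction proceeds.

in the reverse direction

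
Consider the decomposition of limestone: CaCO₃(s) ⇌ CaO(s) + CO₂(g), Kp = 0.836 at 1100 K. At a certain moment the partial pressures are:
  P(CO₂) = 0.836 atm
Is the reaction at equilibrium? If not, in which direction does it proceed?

no net change (already at equilibrium)

(CaCO₃, CaO are pure solids — omitted from Qp.)
Qp = P(CO₂) = 0.836
Qp = 0.836 = Kp, so the system is already at equilibrium.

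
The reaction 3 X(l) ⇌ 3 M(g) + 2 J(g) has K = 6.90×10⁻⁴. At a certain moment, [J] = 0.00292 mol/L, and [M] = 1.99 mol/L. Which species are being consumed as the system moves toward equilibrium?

X (reactants)

(X is a pure liquid — omitted from Q.)
Q = [M]³·[J]² = (1.99)³·(0.00292)² = 6.72×10⁻⁵
Q = 6.72×10⁻⁵ < K = 6.90×10⁻⁴: net forward reaction.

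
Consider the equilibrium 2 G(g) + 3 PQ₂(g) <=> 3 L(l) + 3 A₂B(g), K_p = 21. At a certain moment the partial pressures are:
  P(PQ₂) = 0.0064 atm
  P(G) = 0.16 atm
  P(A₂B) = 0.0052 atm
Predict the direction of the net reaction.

(L is a pure liquid — omitted from Q_p.)
Q_p = P(A₂B)³ / (P(G)²·P(PQ₂)³) = (0.0052)³ / ((0.16)²·(0.0064)³) = 21
Q_p = 21 = K_p, so the system is already at equilibrium.

neither direction; the system is at equilibrium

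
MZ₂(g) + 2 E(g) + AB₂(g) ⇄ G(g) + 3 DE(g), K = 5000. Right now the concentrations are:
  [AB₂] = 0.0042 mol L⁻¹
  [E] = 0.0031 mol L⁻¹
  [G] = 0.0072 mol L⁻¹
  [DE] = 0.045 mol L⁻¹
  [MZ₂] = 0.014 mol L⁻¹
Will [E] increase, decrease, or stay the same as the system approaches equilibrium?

decrease

Q = [G]·[DE]³ / ([MZ₂]·[E]²·[AB₂]) = (0.0072)·(0.045)³ / ((0.014)·(0.0031)²·(0.0042)) = 1200
Q = 1200 < K = 5000: net forward reaction.
E is a reactant, so it decreases.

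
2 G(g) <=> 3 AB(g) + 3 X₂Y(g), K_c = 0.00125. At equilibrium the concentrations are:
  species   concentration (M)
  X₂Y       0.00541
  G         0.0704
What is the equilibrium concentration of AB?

[AB] = 3.39 M

At equilibrium, K_c = [AB]³·[X₂Y]³ / [G]² = 0.00125.
([AB])³·(0.00541)³ / (0.0704)² = 0.00125
[AB]³ = 39.1 ⇒ [AB] = 3.39 M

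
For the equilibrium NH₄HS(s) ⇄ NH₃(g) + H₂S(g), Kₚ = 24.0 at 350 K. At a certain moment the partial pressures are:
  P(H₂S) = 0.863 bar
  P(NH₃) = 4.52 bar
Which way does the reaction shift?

toward products

(NH₄HS is a pure solid — omitted from Qₚ.)
Qₚ = P(NH₃)·P(H₂S) = (4.52)·(0.863) = 3.90
Qₚ = 3.90 < Kₚ = 24.0, so the forward reaction proceeds.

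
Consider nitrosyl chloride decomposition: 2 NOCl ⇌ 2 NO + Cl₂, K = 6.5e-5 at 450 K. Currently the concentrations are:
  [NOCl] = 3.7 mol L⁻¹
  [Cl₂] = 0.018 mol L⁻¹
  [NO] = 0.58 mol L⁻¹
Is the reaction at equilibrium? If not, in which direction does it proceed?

Q = [NO]²·[Cl₂] / [NOCl]² = (0.58)²·(0.018) / (3.7)² = 4.4e-4
Q = 4.4e-4 > K = 6.5e-5, so the reverse reaction proceeds.

reverse (toward reactants)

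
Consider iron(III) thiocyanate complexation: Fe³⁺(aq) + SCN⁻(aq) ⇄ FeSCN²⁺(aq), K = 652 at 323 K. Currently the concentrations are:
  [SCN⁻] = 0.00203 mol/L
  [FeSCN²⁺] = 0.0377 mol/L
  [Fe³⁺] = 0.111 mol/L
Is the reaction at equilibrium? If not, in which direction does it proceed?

Q = [FeSCN²⁺] / ([Fe³⁺]·[SCN⁻]) = (0.0377) / ((0.111)·(0.00203)) = 167
Q = 167 < K = 652, so the forward reaction proceeds.

toward products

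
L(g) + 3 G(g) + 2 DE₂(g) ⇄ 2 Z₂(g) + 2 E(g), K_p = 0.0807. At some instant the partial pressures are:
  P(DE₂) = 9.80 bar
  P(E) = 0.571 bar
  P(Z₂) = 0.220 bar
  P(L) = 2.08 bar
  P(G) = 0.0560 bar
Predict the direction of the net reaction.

reverse (toward reactants)

Q_p = P(Z₂)²·P(E)² / (P(L)·P(G)³·P(DE₂)²) = (0.220)²·(0.571)² / ((2.08)·(0.0560)³·(9.80)²) = 0.450
Q_p = 0.450 > K_p = 0.0807, so the reverse reaction proceeds.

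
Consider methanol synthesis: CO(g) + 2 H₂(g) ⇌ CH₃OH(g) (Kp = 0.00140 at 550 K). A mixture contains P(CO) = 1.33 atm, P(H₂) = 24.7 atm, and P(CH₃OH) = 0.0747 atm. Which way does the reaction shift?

Qp = P(CH₃OH) / (P(CO)·P(H₂)²) = (0.0747) / ((1.33)·(24.7)²) = 9.21e-5
Qp = 9.21e-5 < Kp = 0.00140, so the forward reaction proceeds.

toward products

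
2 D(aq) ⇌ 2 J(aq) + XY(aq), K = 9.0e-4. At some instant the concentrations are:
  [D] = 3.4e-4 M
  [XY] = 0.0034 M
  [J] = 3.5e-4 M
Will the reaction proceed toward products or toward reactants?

Q = [J]²·[XY] / [D]² = (3.5e-4)²·(0.0034) / (3.4e-4)² = 0.0036
Q = 0.0036 > K = 9.0e-4, so the reverse reaction proceeds.

to the left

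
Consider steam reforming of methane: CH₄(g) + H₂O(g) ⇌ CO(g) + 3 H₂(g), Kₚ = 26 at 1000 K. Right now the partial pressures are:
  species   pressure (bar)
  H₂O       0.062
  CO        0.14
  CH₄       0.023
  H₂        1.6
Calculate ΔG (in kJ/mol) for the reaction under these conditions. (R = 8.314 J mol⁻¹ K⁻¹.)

ΔG = 22.8 kJ/mol

Qₚ = P(CO)·P(H₂)³ / (P(CH₄)·P(H₂O)) = (0.14)·(1.6)³ / ((0.023)·(0.062)) = 402
ΔG = RT ln(Qₚ/Kₚ) = (8.314 J mol⁻¹ K⁻¹)(1000 K) × ln(402/26)
   = (8.314 kJ/mol)(2.738) = 22.8 kJ/mol
ΔG > 0, so the forward reaction is non-spontaneous (proceeds in reverse).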